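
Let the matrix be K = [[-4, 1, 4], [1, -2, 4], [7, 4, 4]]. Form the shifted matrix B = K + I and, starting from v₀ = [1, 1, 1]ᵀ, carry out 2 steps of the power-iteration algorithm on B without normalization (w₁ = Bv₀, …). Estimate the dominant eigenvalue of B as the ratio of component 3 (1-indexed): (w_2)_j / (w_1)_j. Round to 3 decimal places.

B = K + I has rows (-3, 1, 4); (1, -1, 4); (7, 4, 5)
w1 = Bv₀ = (2, 4, 16)
w2 = Bw1 = (62, 62, 110)
Ratio: 110/16 = 6.875

μ ≈ 6.875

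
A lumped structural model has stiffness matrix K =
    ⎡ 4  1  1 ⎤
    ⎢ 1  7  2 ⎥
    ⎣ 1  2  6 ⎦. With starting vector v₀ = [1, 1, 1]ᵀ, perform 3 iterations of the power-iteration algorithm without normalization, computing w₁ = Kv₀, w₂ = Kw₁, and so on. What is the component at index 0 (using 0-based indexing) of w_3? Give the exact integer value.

346

w1 = Kv₀ = (4·1 + 1·1 + 1·1; 1·1 + 7·1 + 2·1; 1·1 + 2·1 + 6·1) = (6, 10, 9)
w2 = Kw1 = (4·6 + 1·10 + 1·9; 1·6 + 7·10 + 2·9; 1·6 + 2·10 + 6·9) = (43, 94, 80)
w3 = Kw2 = (346, 861, 711)
The requested component of w3 is 346.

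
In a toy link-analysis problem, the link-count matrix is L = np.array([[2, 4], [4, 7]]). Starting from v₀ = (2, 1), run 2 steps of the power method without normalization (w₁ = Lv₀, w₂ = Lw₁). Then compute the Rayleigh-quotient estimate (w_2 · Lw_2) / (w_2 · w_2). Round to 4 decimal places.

9.2170

w1 = Lv₀ = (2·2 + 4·1; 4·2 + 7·1) = (8, 15)
w2 = Lw1 = (2·8 + 4·15; 4·8 + 7·15) = (76, 137)
Lw2 = (700, 1263)
w2·Lw2 = 76·700 + 137·1263 = 226231; w2·w2 = 76·76 + 137·137 = 24545
λ ≈ 226231/24545 = 9.2170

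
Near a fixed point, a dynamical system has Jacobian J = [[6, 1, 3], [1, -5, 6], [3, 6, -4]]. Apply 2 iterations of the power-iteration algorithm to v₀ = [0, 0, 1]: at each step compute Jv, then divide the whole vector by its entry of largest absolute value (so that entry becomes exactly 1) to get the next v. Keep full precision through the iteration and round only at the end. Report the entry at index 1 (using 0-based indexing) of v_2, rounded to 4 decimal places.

Jv0 = (3.00000, 6.00000, -4.00000); divide by 6.00000 → v1 = (0.50000, 1.00000, -0.66667)
Jv1 = (2.00000, -8.50000, 10.16667); divide by 10.16667 → v2 = (0.19672, -0.83607, 1.00000)
Requested entry of v2: -51/61 = -0.8361

-0.8361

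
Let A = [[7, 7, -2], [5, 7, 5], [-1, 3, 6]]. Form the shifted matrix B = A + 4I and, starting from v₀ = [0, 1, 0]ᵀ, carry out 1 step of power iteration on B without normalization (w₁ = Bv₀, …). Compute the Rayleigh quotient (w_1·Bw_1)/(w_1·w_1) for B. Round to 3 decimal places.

μ ≈ 17.235

B = A + 4I has rows (11, 7, -2); (5, 11, 5); (-1, 3, 10)
w1 = Bv₀ = (7, 11, 3)
Bw1 = (148, 171, 56)
w1·Bw1 = 3085; w1·w1 = 179; μ ≈ 3085/179 = 17.235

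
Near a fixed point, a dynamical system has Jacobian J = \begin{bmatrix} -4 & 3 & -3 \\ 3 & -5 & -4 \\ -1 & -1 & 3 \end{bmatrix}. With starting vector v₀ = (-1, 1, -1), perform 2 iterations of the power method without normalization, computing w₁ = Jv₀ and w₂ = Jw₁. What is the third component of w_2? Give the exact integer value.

-15

w1 = Jv₀ = ((-4)·(-1) + 3·1 + (-3)·(-1); 3·(-1) + (-5)·1 + (-4)·(-1); (-1)·(-1) + (-1)·1 + 3·(-1)) = (10, -4, -3)
w2 = Jw1 = ((-4)·10 + 3·(-4) + (-3)·(-3); 3·10 + (-5)·(-4) + (-4)·(-3); (-1)·10 + (-1)·(-4) + 3·(-3)) = (-43, 62, -15)
The requested component of w2 is -15.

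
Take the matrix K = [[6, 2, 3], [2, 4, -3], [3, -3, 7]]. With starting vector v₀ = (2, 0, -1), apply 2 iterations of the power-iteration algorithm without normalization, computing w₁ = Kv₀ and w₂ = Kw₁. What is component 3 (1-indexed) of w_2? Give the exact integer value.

-1

w1 = Kv₀ = (9, 7, -1)
w2 = Kw1 = (65, 49, -1)
The requested component of w2 is -1.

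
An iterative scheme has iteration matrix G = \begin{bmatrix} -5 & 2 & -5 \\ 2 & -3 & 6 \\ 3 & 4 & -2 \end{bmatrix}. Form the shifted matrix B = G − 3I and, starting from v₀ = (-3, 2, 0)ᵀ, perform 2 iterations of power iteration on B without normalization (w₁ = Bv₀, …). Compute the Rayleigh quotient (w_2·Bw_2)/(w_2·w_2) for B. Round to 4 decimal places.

μ ≈ -8.8289

B = G − 3I has rows (-8, 2, -5); (2, -6, 6); (3, 4, -5)
w1 = Bv₀ = (28, -18, -1)
w2 = Bw1 = (-255, 158, 17)
Bw2 = (2271, -1356, -218)
w2·Bw2 = -797059; w2·w2 = 90278; μ ≈ -797059/90278 = -8.8289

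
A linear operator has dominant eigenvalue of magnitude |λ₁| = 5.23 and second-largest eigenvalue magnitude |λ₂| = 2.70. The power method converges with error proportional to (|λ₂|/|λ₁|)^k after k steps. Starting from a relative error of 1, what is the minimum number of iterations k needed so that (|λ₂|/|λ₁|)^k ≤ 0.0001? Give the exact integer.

14

|λ₂/λ₁| = 2.70/5.23 = 0.51625
Need k ≥ ln(0.0001) / ln(0.51625) = -9.2103 / -0.6612 ≈ 13.931
Smallest integer k satisfying the bound: 14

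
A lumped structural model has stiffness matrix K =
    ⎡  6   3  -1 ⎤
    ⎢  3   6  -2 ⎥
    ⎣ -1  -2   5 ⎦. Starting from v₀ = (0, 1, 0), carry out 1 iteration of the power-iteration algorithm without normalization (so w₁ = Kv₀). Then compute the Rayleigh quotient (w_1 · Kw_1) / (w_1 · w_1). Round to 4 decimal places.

w1 = Kv₀ = (6·0 + 3·1 + (-1)·0; 3·0 + 6·1 + (-2)·0; (-1)·0 + (-2)·1 + 5·0) = (3, 6, -2)
Kw1 = (38, 49, -25)
w1·Kw1 = 3·38 + 6·49 + (-2)·(-25) = 458; w1·w1 = 3·3 + 6·6 + (-2)·(-2) = 49
λ ≈ 458/49 = 9.3469

λ ≈ 9.3469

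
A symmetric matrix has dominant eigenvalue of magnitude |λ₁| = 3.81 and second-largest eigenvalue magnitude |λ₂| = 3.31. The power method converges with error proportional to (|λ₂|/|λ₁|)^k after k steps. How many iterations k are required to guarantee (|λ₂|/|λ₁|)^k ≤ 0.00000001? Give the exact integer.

|λ₂/λ₁| = 3.31/3.81 = 0.86877
Need k ≥ ln(0.00000001) / ln(0.86877) = -18.4207 / -0.1407 ≈ 130.939
Smallest integer k satisfying the bound: 131

131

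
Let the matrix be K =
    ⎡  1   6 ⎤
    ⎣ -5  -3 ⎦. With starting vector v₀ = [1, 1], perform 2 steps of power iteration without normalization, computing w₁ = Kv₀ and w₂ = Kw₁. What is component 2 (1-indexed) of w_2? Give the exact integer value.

w1 = Kv₀ = (1·1 + 6·1; (-5)·1 + (-3)·1) = (7, -8)
w2 = Kw1 = (1·7 + 6·(-8); (-5)·7 + (-3)·(-8)) = (-41, -11)
The requested component of w2 is -11.

-11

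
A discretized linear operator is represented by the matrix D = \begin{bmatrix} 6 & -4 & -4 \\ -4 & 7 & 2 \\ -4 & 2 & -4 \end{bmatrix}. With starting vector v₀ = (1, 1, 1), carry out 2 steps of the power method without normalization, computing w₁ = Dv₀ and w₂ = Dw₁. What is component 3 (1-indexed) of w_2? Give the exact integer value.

w1 = Dv₀ = (6·1 + (-4)·1 + (-4)·1; (-4)·1 + 7·1 + 2·1; (-4)·1 + 2·1 + (-4)·1) = (-2, 5, -6)
w2 = Dw1 = (6·(-2) + (-4)·5 + (-4)·(-6); (-4)·(-2) + 7·5 + 2·(-6); (-4)·(-2) + 2·5 + (-4)·(-6)) = (-8, 31, 42)
The requested component of w2 is 42.

42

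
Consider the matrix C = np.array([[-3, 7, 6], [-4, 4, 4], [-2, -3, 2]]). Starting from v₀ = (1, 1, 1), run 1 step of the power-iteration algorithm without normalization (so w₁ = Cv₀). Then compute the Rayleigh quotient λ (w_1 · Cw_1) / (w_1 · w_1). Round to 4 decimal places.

-1.8400

w1 = Cv₀ = ((-3)·1 + 7·1 + 6·1; (-4)·1 + 4·1 + 4·1; (-2)·1 + (-3)·1 + 2·1) = (10, 4, -3)
Cw1 = (-20, -36, -38)
w1·Cw1 = 10·(-20) + 4·(-36) + (-3)·(-38) = -230; w1·w1 = 10·10 + 4·4 + (-3)·(-3) = 125
λ ≈ -230/125 = -1.8400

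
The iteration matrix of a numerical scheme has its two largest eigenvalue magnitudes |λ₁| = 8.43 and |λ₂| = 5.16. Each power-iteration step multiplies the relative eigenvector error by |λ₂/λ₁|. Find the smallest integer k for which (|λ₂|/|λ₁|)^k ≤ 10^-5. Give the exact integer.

|λ₂/λ₁| = 5.16/8.43 = 0.61210
Need k ≥ ln(10^-5) / ln(0.61210) = -11.5129 / -0.4909 ≈ 23.455
Smallest integer k satisfying the bound: 24

24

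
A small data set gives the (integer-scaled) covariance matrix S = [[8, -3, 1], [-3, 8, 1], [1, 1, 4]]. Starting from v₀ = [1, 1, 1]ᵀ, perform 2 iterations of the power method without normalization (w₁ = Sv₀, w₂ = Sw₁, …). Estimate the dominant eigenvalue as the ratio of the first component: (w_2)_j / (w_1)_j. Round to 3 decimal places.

w1 = Sv₀ = (6, 6, 6)
w2 = Sw1 = (36, 36, 36)
Ratio at component: 36 / 6 = 6.000

λ ≈ 6.000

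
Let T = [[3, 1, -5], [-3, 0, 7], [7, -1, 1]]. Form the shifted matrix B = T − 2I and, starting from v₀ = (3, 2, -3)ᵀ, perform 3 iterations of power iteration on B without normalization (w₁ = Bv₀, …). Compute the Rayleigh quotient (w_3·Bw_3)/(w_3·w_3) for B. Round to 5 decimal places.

B = T − 2I has rows (1, 1, -5); (-3, -2, 7); (7, -1, -1)
w1 = Bv₀ = (1·3 + 1·2 + (-5)·(-3); (-3)·3 + (-2)·2 + 7·(-3); 7·3 + (-1)·2 + (-1)·(-3)) = (20, -34, 22)
w2 = Bw1 = (1·20 + 1·(-34) + (-5)·22; (-3)·20 + (-2)·(-34) + 7·22; 7·20 + (-1)·(-34) + (-1)·22) = (-124, 162, 152)
w3 = Bw2 = (-722, 1112, -1182)
Bw3 = (6300, -8332, -4984)
w3·Bw3 = -7922696; w3·w3 = 3154952; μ ≈ -7922696/3154952 = -2.51119

-2.51119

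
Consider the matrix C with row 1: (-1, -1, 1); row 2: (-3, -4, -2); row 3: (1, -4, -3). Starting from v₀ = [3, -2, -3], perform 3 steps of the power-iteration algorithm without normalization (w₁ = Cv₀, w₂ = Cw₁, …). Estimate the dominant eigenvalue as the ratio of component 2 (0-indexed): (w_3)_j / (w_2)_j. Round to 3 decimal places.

w1 = Cv₀ = ((-1)·3 + (-1)·(-2) + 1·(-3); (-3)·3 + (-4)·(-2) + (-2)·(-3); 1·3 + (-4)·(-2) + (-3)·(-3)) = (-4, 5, 20)
w2 = Cw1 = ((-1)·(-4) + (-1)·5 + 1·20; (-3)·(-4) + (-4)·5 + (-2)·20; 1·(-4) + (-4)·5 + (-3)·20) = (19, -48, -84)
w3 = Cw2 = (-55, 303, 463)
Ratio at component: 463 / -84 = -5.512

-5.512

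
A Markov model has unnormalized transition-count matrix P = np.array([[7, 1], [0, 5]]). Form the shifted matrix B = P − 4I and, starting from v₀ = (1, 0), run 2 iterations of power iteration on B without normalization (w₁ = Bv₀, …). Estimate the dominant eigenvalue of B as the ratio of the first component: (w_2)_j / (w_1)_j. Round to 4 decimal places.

B = P − 4I has rows (3, 1); (0, 1)
w1 = Bv₀ = (3·1 + 1·0; 0·1 + 1·0) = (3, 0)
w2 = Bw1 = (3·3 + 1·0; 0·3 + 1·0) = (9, 0)
Ratio: 9/3 = 3.0000

3.0000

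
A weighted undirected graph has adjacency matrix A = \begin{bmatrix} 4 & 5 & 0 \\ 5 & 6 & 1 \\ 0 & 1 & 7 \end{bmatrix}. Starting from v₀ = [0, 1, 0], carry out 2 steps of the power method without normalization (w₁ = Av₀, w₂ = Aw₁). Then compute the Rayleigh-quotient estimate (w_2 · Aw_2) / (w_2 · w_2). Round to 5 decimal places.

10.26547

w1 = Av₀ = (4·0 + 5·1 + 0·0; 5·0 + 6·1 + 1·0; 0·0 + 1·1 + 7·0) = (5, 6, 1)
w2 = Aw1 = (4·5 + 5·6 + 0·1; 5·5 + 6·6 + 1·1; 0·5 + 1·6 + 7·1) = (50, 62, 13)
Aw2 = (510, 635, 153)
w2·Aw2 = 50·510 + 62·635 + 13·153 = 66859; w2·w2 = 50·50 + 62·62 + 13·13 = 6513
λ ≈ 66859/6513 = 10.26547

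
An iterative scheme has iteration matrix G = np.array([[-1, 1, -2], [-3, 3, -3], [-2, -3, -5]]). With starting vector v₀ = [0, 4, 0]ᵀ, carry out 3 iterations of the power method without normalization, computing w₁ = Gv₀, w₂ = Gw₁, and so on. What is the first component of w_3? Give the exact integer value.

-4

w1 = Gv₀ = (4, 12, -12)
w2 = Gw1 = (32, 60, 16)
w3 = Gw2 = (-4, 36, -324)
The requested component of w3 is -4.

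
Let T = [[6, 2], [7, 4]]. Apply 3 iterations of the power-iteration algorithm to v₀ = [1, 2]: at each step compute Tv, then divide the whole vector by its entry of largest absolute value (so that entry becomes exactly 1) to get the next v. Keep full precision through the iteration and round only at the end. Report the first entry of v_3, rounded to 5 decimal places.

0.69565

Tv0 = (10.000000, 15.000000); divide by 15.000000 → v1 = (0.666667, 1.000000)
Tv1 = (6.000000, 8.666667); divide by 8.666667 → v2 = (0.692308, 1.000000)
Tv2 = (6.153846, 8.846154); divide by 8.846154 → v3 = (0.695652, 1.000000)
Requested entry of v3: 800/1150 = 0.69565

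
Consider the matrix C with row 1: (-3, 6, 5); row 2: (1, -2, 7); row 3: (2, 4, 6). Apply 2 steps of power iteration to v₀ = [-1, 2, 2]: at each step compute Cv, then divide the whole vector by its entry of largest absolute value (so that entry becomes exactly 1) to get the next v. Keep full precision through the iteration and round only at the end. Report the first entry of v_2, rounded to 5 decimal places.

Cv0 = (25.000000, 9.000000, 18.000000); divide by 25.000000 → v1 = (1.000000, 0.360000, 0.720000)
Cv1 = (2.760000, 5.320000, 7.760000); divide by 7.760000 → v2 = (0.355670, 0.685567, 1.000000)
Requested entry of v2: 69/194 = 0.35567

0.35567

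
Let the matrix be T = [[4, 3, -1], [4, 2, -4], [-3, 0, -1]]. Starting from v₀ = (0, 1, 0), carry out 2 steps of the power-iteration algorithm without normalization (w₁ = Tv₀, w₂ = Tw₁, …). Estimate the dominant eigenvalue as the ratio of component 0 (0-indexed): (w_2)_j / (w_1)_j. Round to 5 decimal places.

w1 = Tv₀ = (4·0 + 3·1 + (-1)·0; 4·0 + 2·1 + (-4)·0; (-3)·0 + 0·1 + (-1)·0) = (3, 2, 0)
w2 = Tw1 = (4·3 + 3·2 + (-1)·0; 4·3 + 2·2 + (-4)·0; (-3)·3 + 0·2 + (-1)·0) = (18, 16, -9)
Ratio at component: 18 / 3 = 6.00000

6.00000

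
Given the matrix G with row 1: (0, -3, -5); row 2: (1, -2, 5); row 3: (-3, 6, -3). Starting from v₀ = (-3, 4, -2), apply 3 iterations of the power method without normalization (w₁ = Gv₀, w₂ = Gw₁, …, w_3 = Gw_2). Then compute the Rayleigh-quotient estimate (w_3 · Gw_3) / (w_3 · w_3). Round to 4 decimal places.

w1 = Gv₀ = (-2, -21, 39)
w2 = Gw1 = (-132, 235, -237)
w3 = Gw2 = (480, -1787, 2517)
Gw3 = (-7224, 16639, -19713)
w3·Gw3 = 480·(-7224) + (-1787)·16639 + 2517·(-19713) = -82819034; w3·w3 = 480·480 + (-1787)·(-1787) + 2517·2517 = 9759058
λ ≈ -82819034/9759058 = -8.4864

-8.4864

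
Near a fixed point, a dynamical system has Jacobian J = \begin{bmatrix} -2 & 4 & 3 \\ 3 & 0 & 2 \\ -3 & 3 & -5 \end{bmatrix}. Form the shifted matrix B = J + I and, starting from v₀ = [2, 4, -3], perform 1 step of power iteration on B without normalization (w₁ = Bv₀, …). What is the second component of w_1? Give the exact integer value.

4

B = J + I has rows (-1, 4, 3); (3, 1, 2); (-3, 3, -4)
w1 = Bv₀ = ((-1)·2 + 4·4 + 3·(-3); 3·2 + 1·4 + 2·(-3); (-3)·2 + 3·4 + (-4)·(-3)) = (5, 4, 18)
Requested component of w1: 4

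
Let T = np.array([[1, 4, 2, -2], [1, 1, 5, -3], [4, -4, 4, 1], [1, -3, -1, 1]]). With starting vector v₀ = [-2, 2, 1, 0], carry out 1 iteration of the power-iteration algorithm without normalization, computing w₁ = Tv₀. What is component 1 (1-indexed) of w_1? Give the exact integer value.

w1 = Tv₀ = (1·(-2) + 4·2 + 2·1 + (-2)·0; 1·(-2) + 1·2 + 5·1 + (-3)·0; 4·(-2) + (-4)·2 + 4·1 + 1·0; 1·(-2) + (-3)·2 + (-1)·1 + 1·0) = (8, 5, -12, -9)
The requested component of w1 is 8.

8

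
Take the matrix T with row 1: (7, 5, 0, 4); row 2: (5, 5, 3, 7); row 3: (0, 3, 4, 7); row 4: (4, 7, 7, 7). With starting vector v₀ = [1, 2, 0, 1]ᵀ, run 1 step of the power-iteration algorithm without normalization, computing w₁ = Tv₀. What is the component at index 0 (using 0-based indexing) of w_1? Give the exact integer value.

w1 = Tv₀ = (7·1 + 5·2 + 0·0 + 4·1; 5·1 + 5·2 + 3·0 + 7·1; 0·1 + 3·2 + 4·0 + 7·1; 4·1 + 7·2 + 7·0 + 7·1) = (21, 22, 13, 25)
The requested component of w1 is 21.

21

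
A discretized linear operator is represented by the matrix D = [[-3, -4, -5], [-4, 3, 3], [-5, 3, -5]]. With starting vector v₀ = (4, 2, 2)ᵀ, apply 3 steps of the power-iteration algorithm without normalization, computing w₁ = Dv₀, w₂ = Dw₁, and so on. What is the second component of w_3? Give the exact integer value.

w1 = Dv₀ = ((-3)·4 + (-4)·2 + (-5)·2; (-4)·4 + 3·2 + 3·2; (-5)·4 + 3·2 + (-5)·2) = (-30, -4, -24)
w2 = Dw1 = ((-3)·(-30) + (-4)·(-4) + (-5)·(-24); (-4)·(-30) + 3·(-4) + 3·(-24); (-5)·(-30) + 3·(-4) + (-5)·(-24)) = (226, 36, 258)
w3 = Dw2 = (-2112, -22, -2312)
The requested component of w3 is -22.

-22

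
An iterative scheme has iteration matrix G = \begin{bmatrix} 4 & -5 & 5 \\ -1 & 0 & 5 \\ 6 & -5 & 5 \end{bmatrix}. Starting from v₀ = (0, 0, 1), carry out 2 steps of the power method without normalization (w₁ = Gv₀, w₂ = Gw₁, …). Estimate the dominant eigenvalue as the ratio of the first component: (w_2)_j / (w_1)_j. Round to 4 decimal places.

w1 = Gv₀ = (4·0 + (-5)·0 + 5·1; (-1)·0 + 0·0 + 5·1; 6·0 + (-5)·0 + 5·1) = (5, 5, 5)
w2 = Gw1 = (4·5 + (-5)·5 + 5·5; (-1)·5 + 0·5 + 5·5; 6·5 + (-5)·5 + 5·5) = (20, 20, 30)
Ratio at component: 20 / 5 = 4.0000

λ ≈ 4.0000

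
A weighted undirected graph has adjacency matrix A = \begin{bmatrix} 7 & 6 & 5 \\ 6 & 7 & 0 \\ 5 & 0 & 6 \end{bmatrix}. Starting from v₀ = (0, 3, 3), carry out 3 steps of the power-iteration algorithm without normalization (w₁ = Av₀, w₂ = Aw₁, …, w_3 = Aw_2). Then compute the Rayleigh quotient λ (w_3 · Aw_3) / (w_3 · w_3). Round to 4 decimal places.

14.6215

w1 = Av₀ = (7·0 + 6·3 + 5·3; 6·0 + 7·3 + 0·3; 5·0 + 0·3 + 6·3) = (33, 21, 18)
w2 = Aw1 = (7·33 + 6·21 + 5·18; 6·33 + 7·21 + 0·18; 5·33 + 0·21 + 6·18) = (447, 345, 273)
w3 = Aw2 = (6564, 5097, 3873)
Aw3 = (95895, 75063, 56058)
w3·Aw3 = 6564·95895 + 5097·75063 + 3873·56058 = 1229163525; w3·w3 = 6564·6564 + 5097·5097 + 3873·3873 = 84065634
λ ≈ 1229163525/84065634 = 14.6215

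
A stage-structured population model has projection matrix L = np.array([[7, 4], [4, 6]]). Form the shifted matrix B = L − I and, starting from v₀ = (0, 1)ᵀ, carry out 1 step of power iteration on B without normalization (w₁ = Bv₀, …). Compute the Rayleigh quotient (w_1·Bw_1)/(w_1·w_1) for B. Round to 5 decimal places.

B = L − I has rows (6, 4); (4, 5)
w1 = Bv₀ = (6·0 + 4·1; 4·0 + 5·1) = (4, 5)
Bw1 = (44, 41)
w1·Bw1 = 381; w1·w1 = 41; μ ≈ 381/41 = 9.29268

μ ≈ 9.29268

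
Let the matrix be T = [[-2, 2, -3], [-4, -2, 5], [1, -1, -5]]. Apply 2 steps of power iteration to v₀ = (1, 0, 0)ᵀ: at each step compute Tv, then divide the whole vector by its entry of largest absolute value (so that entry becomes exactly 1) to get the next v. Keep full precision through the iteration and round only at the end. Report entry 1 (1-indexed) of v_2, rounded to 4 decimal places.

-0.3333

Tv0 = (-2.00000, -4.00000, 1.00000); divide by -4.00000 → v1 = (0.50000, 1.00000, -0.25000)
Tv1 = (1.75000, -5.25000, 0.75000); divide by -5.25000 → v2 = (-0.33333, 1.00000, -0.14286)
Requested entry of v2: -7/21 = -0.3333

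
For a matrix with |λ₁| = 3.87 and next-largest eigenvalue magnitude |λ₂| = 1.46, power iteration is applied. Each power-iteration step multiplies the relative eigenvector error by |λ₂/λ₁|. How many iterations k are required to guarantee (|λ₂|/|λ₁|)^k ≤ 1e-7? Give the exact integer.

17

|λ₂/λ₁| = 1.46/3.87 = 0.37726
Need k ≥ ln(1e-7) / ln(0.37726) = -16.1181 / -0.9748 ≈ 16.534
Smallest integer k satisfying the bound: 17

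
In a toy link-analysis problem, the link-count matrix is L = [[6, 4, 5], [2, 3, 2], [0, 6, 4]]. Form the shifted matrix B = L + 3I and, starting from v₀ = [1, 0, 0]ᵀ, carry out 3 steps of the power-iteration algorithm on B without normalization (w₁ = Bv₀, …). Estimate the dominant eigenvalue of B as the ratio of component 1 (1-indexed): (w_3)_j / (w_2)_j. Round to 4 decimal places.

11.0225

B = L + 3I has rows (9, 4, 5); (2, 6, 2); (0, 6, 7)
w1 = Bv₀ = (9·1 + 4·0 + 5·0; 2·1 + 6·0 + 2·0; 0·1 + 6·0 + 7·0) = (9, 2, 0)
w2 = Bw1 = (9·9 + 4·2 + 5·0; 2·9 + 6·2 + 2·0; 0·9 + 6·2 + 7·0) = (89, 30, 12)
w3 = Bw2 = (981, 382, 264)
Ratio: 981/89 = 11.0225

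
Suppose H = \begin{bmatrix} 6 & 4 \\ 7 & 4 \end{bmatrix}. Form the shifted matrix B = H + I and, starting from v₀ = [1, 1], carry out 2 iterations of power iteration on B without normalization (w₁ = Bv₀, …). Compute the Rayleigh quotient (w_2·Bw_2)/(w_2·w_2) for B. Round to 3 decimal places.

B = H + I has rows (7, 4); (7, 5)
w1 = Bv₀ = (7·1 + 4·1; 7·1 + 5·1) = (11, 12)
w2 = Bw1 = (7·11 + 4·12; 7·11 + 5·12) = (125, 137)
Bw2 = (1423, 1560)
w2·Bw2 = 391595; w2·w2 = 34394; μ ≈ 391595/34394 = 11.386

μ ≈ 11.386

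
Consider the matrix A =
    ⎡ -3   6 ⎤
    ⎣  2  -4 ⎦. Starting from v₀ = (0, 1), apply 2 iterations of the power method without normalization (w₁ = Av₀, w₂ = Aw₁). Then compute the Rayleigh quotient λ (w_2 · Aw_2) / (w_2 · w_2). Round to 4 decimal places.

λ ≈ -7.0000

w1 = Av₀ = (6, -4)
w2 = Aw1 = (-42, 28)
Aw2 = (294, -196)
w2·Aw2 = (-42)·294 + 28·(-196) = -17836; w2·w2 = (-42)·(-42) + 28·28 = 2548
λ ≈ -17836/2548 = -7.0000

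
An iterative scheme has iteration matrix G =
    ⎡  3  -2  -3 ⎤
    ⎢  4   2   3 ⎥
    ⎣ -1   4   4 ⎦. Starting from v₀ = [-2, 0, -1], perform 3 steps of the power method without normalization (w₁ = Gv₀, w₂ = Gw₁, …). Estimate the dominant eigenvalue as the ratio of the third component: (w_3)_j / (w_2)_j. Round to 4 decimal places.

w1 = Gv₀ = (3·(-2) + (-2)·0 + (-3)·(-1); 4·(-2) + 2·0 + 3·(-1); (-1)·(-2) + 4·0 + 4·(-1)) = (-3, -11, -2)
w2 = Gw1 = (3·(-3) + (-2)·(-11) + (-3)·(-2); 4·(-3) + 2·(-11) + 3·(-2); (-1)·(-3) + 4·(-11) + 4·(-2)) = (19, -40, -49)
w3 = Gw2 = (284, -151, -375)
Ratio at component: -375 / -49 = 7.6531

7.6531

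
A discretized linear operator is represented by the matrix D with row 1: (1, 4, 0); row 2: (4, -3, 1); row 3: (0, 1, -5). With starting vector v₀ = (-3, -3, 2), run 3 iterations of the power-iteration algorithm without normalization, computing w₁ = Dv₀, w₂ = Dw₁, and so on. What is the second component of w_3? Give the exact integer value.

w1 = Dv₀ = (1·(-3) + 4·(-3) + 0·2; 4·(-3) + (-3)·(-3) + 1·2; 0·(-3) + 1·(-3) + (-5)·2) = (-15, -1, -13)
w2 = Dw1 = (1·(-15) + 4·(-1) + 0·(-13); 4·(-15) + (-3)·(-1) + 1·(-13); 0·(-15) + 1·(-1) + (-5)·(-13)) = (-19, -70, 64)
w3 = Dw2 = (-299, 198, -390)
The requested component of w3 is 198.

198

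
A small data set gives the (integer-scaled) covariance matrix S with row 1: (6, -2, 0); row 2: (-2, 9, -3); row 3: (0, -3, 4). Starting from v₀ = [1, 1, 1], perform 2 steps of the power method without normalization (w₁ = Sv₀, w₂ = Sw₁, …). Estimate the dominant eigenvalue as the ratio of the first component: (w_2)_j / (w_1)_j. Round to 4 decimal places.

w1 = Sv₀ = (4, 4, 1)
w2 = Sw1 = (16, 25, -8)
Ratio at component: 16 / 4 = 4.0000

λ ≈ 4.0000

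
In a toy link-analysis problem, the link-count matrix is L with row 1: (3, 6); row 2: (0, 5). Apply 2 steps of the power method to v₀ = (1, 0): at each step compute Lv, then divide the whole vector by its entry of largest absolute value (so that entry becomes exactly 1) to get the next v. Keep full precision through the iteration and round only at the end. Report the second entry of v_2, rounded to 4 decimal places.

0.0000

Lv0 = (3.00000, 0.00000); divide by 3.00000 → v1 = (1.00000, 0.00000)
Lv1 = (3.00000, 0.00000); divide by 3.00000 → v2 = (1.00000, 0.00000)
Requested entry of v2: 0/9 = 0.0000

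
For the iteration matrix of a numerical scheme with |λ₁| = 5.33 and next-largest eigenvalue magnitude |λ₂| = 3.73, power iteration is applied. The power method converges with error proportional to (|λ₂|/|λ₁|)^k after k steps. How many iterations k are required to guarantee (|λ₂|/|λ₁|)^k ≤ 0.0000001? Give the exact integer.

|λ₂/λ₁| = 3.73/5.33 = 0.69981
Need k ≥ ln(0.0000001) / ln(0.69981) = -16.1181 / -0.3569 ≈ 45.156
Smallest integer k satisfying the bound: 46

46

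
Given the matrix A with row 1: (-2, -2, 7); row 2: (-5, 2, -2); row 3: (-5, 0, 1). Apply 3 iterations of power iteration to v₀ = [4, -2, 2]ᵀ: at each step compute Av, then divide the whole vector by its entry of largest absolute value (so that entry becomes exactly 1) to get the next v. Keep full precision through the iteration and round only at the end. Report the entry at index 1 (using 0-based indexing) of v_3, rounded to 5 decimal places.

Av0 = (10.000000, -28.000000, -18.000000); divide by -28.000000 → v1 = (-0.357143, 1.000000, 0.642857)
Av1 = (3.214286, 2.500000, 2.428571); divide by 3.214286 → v2 = (1.000000, 0.777778, 0.755556)
Av2 = (1.733333, -4.955556, -4.244444); divide by -4.955556 → v3 = (-0.349776, 1.000000, 0.856502)
Requested entry of v3: 446/446 = 1.00000

1.00000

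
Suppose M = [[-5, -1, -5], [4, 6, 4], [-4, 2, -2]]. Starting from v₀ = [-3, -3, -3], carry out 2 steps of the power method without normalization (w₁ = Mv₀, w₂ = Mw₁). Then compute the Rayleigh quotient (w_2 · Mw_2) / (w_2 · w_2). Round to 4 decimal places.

-5.2311

w1 = Mv₀ = ((-5)·(-3) + (-1)·(-3) + (-5)·(-3); 4·(-3) + 6·(-3) + 4·(-3); (-4)·(-3) + 2·(-3) + (-2)·(-3)) = (33, -42, 12)
w2 = Mw1 = ((-5)·33 + (-1)·(-42) + (-5)·12; 4·33 + 6·(-42) + 4·12; (-4)·33 + 2·(-42) + (-2)·12) = (-183, -72, -240)
Mw2 = (2187, -2124, 1068)
w2·Mw2 = (-183)·2187 + (-72)·(-2124) + (-240)·1068 = -503613; w2·w2 = (-183)·(-183) + (-72)·(-72) + (-240)·(-240) = 96273
λ ≈ -503613/96273 = -5.2311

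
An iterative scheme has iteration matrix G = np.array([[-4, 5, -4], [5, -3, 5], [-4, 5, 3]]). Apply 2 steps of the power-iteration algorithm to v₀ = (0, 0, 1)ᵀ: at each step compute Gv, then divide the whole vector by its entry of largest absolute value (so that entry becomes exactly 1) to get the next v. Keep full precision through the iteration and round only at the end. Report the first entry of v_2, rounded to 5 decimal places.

0.58000

Gv0 = (-4.000000, 5.000000, 3.000000); divide by 5.000000 → v1 = (-0.800000, 1.000000, 0.600000)
Gv1 = (5.800000, -4.000000, 10.000000); divide by 10.000000 → v2 = (0.580000, -0.400000, 1.000000)
Requested entry of v2: 29/50 = 0.58000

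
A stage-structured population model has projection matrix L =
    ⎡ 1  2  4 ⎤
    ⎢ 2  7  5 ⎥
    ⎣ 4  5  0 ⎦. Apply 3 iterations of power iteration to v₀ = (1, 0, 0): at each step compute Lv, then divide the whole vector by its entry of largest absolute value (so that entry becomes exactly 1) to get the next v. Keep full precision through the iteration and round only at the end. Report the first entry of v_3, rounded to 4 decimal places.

Lv0 = (1.00000, 2.00000, 4.00000); divide by 4.00000 → v1 = (0.25000, 0.50000, 1.00000)
Lv1 = (5.25000, 9.00000, 3.50000); divide by 9.00000 → v2 = (0.58333, 1.00000, 0.38889)
Lv2 = (4.13889, 10.11111, 7.33333); divide by 10.11111 → v3 = (0.40934, 1.00000, 0.72527)
Requested entry of v3: 149/364 = 0.4093

0.4093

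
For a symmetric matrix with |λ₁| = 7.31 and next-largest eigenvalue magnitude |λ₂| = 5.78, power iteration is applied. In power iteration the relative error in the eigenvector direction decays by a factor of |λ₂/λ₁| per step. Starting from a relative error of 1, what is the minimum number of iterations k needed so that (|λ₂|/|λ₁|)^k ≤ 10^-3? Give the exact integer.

|λ₂/λ₁| = 5.78/7.31 = 0.79070
Need k ≥ ln(10^-3) / ln(0.79070) = -6.9078 / -0.2348 ≈ 29.415
Smallest integer k satisfying the bound: 30

30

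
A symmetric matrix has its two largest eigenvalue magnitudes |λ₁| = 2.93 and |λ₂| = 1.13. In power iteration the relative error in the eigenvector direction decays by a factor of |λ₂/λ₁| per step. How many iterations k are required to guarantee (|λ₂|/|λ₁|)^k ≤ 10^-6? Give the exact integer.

|λ₂/λ₁| = 1.13/2.93 = 0.38567
Need k ≥ ln(10^-6) / ln(0.38567) = -13.8155 / -0.9528 ≈ 14.500
Smallest integer k satisfying the bound: 15

15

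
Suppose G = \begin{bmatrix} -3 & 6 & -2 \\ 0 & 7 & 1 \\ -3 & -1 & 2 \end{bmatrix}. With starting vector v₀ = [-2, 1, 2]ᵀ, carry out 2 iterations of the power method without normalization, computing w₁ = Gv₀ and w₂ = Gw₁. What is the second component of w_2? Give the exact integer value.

72

w1 = Gv₀ = ((-3)·(-2) + 6·1 + (-2)·2; 0·(-2) + 7·1 + 1·2; (-3)·(-2) + (-1)·1 + 2·2) = (8, 9, 9)
w2 = Gw1 = ((-3)·8 + 6·9 + (-2)·9; 0·8 + 7·9 + 1·9; (-3)·8 + (-1)·9 + 2·9) = (12, 72, -15)
The requested component of w2 is 72.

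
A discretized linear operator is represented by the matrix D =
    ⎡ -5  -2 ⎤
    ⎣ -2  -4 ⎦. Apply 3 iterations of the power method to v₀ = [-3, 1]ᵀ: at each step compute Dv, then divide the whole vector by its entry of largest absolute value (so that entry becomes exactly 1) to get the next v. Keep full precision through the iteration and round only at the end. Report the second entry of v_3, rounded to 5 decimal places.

Dv0 = (13.000000, 2.000000); divide by 13.000000 → v1 = (1.000000, 0.153846)
Dv1 = (-5.307692, -2.615385); divide by -5.307692 → v2 = (1.000000, 0.492754)
Dv2 = (-5.985507, -3.971014); divide by -5.985507 → v3 = (1.000000, 0.663438)
Requested entry of v3: 274/413 = 0.66344

0.66344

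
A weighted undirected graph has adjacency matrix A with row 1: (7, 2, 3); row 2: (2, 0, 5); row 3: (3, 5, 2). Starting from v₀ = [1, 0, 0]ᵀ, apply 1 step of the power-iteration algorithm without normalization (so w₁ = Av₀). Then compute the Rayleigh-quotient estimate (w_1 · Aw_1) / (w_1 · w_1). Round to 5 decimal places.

9.72581

w1 = Av₀ = (7, 2, 3)
Aw1 = (62, 29, 37)
w1·Aw1 = 7·62 + 2·29 + 3·37 = 603; w1·w1 = 7·7 + 2·2 + 3·3 = 62
λ ≈ 603/62 = 9.72581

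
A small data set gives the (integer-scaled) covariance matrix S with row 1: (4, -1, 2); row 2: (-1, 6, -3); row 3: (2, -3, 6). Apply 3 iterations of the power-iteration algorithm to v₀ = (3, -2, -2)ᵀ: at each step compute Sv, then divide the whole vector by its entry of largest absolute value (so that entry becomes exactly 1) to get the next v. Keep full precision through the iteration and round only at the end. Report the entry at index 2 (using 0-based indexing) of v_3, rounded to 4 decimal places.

Sv0 = (10.00000, -9.00000, 0.00000); divide by 10.00000 → v1 = (1.00000, -0.90000, 0.00000)
Sv1 = (4.90000, -6.40000, 4.70000); divide by -6.40000 → v2 = (-0.76563, 1.00000, -0.73438)
Sv2 = (-5.53125, 8.96875, -8.93750); divide by 8.96875 → v3 = (-0.61672, 1.00000, -0.99652)
Requested entry of v3: 572/-574 = -0.9965

-0.9965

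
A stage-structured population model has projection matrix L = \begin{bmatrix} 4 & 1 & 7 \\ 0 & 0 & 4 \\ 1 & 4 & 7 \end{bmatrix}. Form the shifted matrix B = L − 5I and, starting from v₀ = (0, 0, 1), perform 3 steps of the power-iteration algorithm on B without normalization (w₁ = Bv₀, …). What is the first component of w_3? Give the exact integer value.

B = L − 5I has rows (-1, 1, 7); (0, -5, 4); (1, 4, 2)
w1 = Bv₀ = (7, 4, 2)
w2 = Bw1 = (11, -12, 27)
w3 = Bw2 = (166, 168, 17)
Requested component of w3: 166

166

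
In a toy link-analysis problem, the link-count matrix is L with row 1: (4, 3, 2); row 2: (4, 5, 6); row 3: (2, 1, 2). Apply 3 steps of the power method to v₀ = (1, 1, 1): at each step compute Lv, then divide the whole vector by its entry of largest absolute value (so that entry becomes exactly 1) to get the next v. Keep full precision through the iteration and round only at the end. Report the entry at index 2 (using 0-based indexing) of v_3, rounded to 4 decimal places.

0.3082

Lv0 = (9.00000, 15.00000, 5.00000); divide by 15.00000 → v1 = (0.60000, 1.00000, 0.33333)
Lv1 = (6.06667, 9.40000, 2.86667); divide by 9.40000 → v2 = (0.64539, 1.00000, 0.30496)
Lv2 = (6.19149, 9.41135, 2.90071); divide by 9.41135 → v3 = (0.65787, 1.00000, 0.30821)
Requested entry of v3: 409/1327 = 0.3082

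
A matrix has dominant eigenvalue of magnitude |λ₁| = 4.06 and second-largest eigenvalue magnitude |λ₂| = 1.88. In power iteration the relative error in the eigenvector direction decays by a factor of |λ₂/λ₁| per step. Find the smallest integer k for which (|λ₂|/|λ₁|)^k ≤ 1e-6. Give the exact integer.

18

|λ₂/λ₁| = 1.88/4.06 = 0.46305
Need k ≥ ln(1e-6) / ln(0.46305) = -13.8155 / -0.7699 ≈ 17.944
Smallest integer k satisfying the bound: 18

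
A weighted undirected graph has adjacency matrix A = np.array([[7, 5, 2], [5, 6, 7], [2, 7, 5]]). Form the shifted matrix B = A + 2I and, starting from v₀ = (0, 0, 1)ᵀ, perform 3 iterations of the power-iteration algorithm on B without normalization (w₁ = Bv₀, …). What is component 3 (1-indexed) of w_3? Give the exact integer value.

B = A + 2I has rows (9, 5, 2); (5, 8, 7); (2, 7, 7)
w1 = Bv₀ = (2, 7, 7)
w2 = Bw1 = (67, 115, 102)
w3 = Bw2 = (1382, 1969, 1653)
Requested component of w3: 1653

1653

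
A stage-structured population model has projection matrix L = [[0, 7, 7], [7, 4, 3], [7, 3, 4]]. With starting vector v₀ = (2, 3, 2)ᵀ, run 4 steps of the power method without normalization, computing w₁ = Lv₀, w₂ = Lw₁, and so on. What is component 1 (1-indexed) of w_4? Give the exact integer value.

88837

w1 = Lv₀ = (0·2 + 7·3 + 7·2; 7·2 + 4·3 + 3·2; 7·2 + 3·3 + 4·2) = (35, 32, 31)
w2 = Lw1 = (0·35 + 7·32 + 7·31; 7·35 + 4·32 + 3·31; 7·35 + 3·32 + 4·31) = (441, 466, 465)
w3 = Lw2 = (6517, 6346, 6345)
w4 = Lw3 = (88837, 90038, 90037)
The requested component of w4 is 88837.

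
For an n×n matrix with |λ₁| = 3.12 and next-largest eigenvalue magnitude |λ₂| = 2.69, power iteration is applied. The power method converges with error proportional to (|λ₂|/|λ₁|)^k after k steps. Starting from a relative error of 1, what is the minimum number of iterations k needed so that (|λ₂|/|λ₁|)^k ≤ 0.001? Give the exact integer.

|λ₂/λ₁| = 2.69/3.12 = 0.86218
Need k ≥ ln(0.001) / ln(0.86218) = -6.9078 / -0.1483 ≈ 46.582
Smallest integer k satisfying the bound: 47

47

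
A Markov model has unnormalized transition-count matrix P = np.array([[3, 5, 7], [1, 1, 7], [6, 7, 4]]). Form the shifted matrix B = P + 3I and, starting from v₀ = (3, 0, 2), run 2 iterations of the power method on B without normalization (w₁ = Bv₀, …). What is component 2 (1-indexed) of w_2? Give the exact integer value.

B = P + 3I has rows (6, 5, 7); (1, 4, 7); (6, 7, 7)
w1 = Bv₀ = (6·3 + 5·0 + 7·2; 1·3 + 4·0 + 7·2; 6·3 + 7·0 + 7·2) = (32, 17, 32)
w2 = Bw1 = (6·32 + 5·17 + 7·32; 1·32 + 4·17 + 7·32; 6·32 + 7·17 + 7·32) = (501, 324, 535)
Requested component of w2: 324

324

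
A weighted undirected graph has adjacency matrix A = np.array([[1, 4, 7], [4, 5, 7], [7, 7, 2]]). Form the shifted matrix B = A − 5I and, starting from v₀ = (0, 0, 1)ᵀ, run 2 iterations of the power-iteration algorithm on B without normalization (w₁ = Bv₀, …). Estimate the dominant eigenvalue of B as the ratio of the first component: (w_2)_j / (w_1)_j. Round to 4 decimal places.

B = A − 5I has rows (-4, 4, 7); (4, 0, 7); (7, 7, -3)
w1 = Bv₀ = ((-4)·0 + 4·0 + 7·1; 4·0 + 0·0 + 7·1; 7·0 + 7·0 + (-3)·1) = (7, 7, -3)
w2 = Bw1 = ((-4)·7 + 4·7 + 7·(-3); 4·7 + 0·7 + 7·(-3); 7·7 + 7·7 + (-3)·(-3)) = (-21, 7, 107)
Ratio: -21/7 = -3.0000

-3.0000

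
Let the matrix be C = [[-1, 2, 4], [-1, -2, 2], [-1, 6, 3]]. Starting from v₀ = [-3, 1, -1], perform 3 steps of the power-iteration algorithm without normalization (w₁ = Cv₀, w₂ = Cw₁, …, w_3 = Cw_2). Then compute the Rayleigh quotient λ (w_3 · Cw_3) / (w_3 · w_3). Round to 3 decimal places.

λ ≈ 1.317

w1 = Cv₀ = ((-1)·(-3) + 2·1 + 4·(-1); (-1)·(-3) + (-2)·1 + 2·(-1); (-1)·(-3) + 6·1 + 3·(-1)) = (1, -1, 6)
w2 = Cw1 = ((-1)·1 + 2·(-1) + 4·6; (-1)·1 + (-2)·(-1) + 2·6; (-1)·1 + 6·(-1) + 3·6) = (21, 13, 11)
w3 = Cw2 = (49, -25, 90)
Cw3 = (261, 181, 71)
w3·Cw3 = 49·261 + (-25)·181 + 90·71 = 14654; w3·w3 = 49·49 + (-25)·(-25) + 90·90 = 11126
λ ≈ 14654/11126 = 1.317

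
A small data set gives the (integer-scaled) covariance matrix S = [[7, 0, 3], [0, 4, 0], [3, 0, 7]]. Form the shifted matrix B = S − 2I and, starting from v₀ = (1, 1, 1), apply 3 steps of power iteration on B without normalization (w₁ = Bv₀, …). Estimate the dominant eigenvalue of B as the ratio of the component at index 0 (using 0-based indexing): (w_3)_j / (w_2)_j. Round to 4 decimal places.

B = S − 2I has rows (5, 0, 3); (0, 2, 0); (3, 0, 5)
w1 = Bv₀ = (5·1 + 0·1 + 3·1; 0·1 + 2·1 + 0·1; 3·1 + 0·1 + 5·1) = (8, 2, 8)
w2 = Bw1 = (5·8 + 0·2 + 3·8; 0·8 + 2·2 + 0·8; 3·8 + 0·2 + 5·8) = (64, 4, 64)
w3 = Bw2 = (512, 8, 512)
Ratio: 512/64 = 8.0000

μ ≈ 8.0000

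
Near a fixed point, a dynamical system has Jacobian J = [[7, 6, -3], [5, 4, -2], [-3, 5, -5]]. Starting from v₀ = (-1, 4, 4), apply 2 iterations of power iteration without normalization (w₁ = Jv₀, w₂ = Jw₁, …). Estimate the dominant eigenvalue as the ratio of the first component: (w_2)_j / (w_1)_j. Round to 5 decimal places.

λ ≈ 8.80000

w1 = Jv₀ = (7·(-1) + 6·4 + (-3)·4; 5·(-1) + 4·4 + (-2)·4; (-3)·(-1) + 5·4 + (-5)·4) = (5, 3, 3)
w2 = Jw1 = (7·5 + 6·3 + (-3)·3; 5·5 + 4·3 + (-2)·3; (-3)·5 + 5·3 + (-5)·3) = (44, 31, -15)
Ratio at component: 44 / 5 = 8.80000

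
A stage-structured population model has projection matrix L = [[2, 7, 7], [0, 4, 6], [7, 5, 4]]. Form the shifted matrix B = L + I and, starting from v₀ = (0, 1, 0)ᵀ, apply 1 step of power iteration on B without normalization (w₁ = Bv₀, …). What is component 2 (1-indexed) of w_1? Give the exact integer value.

B = L + I has rows (3, 7, 7); (0, 5, 6); (7, 5, 5)
w1 = Bv₀ = (3·0 + 7·1 + 7·0; 0·0 + 5·1 + 6·0; 7·0 + 5·1 + 5·0) = (7, 5, 5)
Requested component of w1: 5

5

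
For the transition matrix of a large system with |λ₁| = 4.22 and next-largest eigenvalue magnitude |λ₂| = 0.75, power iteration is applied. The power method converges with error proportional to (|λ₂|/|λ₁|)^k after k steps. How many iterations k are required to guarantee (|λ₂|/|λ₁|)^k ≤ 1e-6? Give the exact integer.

8

|λ₂/λ₁| = 0.75/4.22 = 0.17773
Need k ≥ ln(1e-6) / ln(0.17773) = -13.8155 / -1.7275 ≈ 7.997
Smallest integer k satisfying the bound: 8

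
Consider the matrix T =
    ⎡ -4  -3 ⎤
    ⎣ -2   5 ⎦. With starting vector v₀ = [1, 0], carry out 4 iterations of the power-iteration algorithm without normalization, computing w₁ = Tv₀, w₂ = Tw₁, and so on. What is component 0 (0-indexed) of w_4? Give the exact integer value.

w1 = Tv₀ = (-4, -2)
w2 = Tw1 = (22, -2)
w3 = Tw2 = (-82, -54)
w4 = Tw3 = (490, -106)
The requested component of w4 is 490.

490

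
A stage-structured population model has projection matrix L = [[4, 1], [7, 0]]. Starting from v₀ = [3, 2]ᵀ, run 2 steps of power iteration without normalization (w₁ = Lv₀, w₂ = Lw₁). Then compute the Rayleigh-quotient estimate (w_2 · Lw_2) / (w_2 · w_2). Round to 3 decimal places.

λ ≈ 5.413

w1 = Lv₀ = (14, 21)
w2 = Lw1 = (77, 98)
Lw2 = (406, 539)
w2·Lw2 = 77·406 + 98·539 = 84084; w2·w2 = 77·77 + 98·98 = 15533
λ ≈ 84084/15533 = 5.413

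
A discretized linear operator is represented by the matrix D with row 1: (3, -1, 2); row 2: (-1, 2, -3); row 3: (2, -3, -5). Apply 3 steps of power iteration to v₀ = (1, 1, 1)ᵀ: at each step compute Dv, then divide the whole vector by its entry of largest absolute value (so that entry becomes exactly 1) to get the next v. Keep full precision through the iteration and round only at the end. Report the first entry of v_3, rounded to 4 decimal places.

Dv0 = (4.00000, -2.00000, -6.00000); divide by -6.00000 → v1 = (-0.66667, 0.33333, 1.00000)
Dv1 = (-0.33333, -1.66667, -7.33333); divide by -7.33333 → v2 = (0.04545, 0.22727, 1.00000)
Dv2 = (1.90909, -2.59091, -5.59091); divide by -5.59091 → v3 = (-0.34146, 0.46341, 1.00000)
Requested entry of v3: 84/-246 = -0.3415

-0.3415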